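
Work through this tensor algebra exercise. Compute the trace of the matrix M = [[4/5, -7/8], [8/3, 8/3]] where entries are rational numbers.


The trace is the sum of diagonal entries.
Diagonal: M[1,1] = 4/5, M[2,2] = 8/3
Tr(M) = 4/5 + 8/3
Computing step by step:
After adding M[1,1]: 4/5
After adding M[2,2]: 52/15
Tr(M) = 52/15

52/15


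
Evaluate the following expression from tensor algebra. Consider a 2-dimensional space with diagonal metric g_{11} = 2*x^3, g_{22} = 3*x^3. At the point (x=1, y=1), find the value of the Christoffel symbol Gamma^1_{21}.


For a diagonal metric, Gamma^k_{ij} = (1/2) g^{kk} (dg_{ik}/dx_j + dg_{jk}/dx_i - dg_{ij}/dx_k).
The metric is diagonal, so g_{ab} = 0 for a != b.
At the given point: g_{11} = 2, g_{22} = 3
g^{11} = 1/2
dg_{21}/dx_1 = 0 (off-diagonal)
dg_{11}/dx_2 = dg_{11}/dx_2 = 0
dg_{21}/dx_1 = 0 (off-diagonal)
Numerator = 0 + 0 - 0 = 0
Gamma^1_{21} = 0 / (2 * 2) = 0

0


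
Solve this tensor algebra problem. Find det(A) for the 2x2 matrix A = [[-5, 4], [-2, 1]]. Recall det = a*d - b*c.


For a 2x2 matrix [[a, b], [c, d]], det = a*d - b*c.
a = -5, b = 4, c = -2, d = 1
a*d = -5 * 1 = -5
b*c = 4 * -2 = -8
det = -5 - -8 = 3

3


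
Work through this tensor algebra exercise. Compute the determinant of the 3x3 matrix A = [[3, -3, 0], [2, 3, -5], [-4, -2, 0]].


Expanding along the first row, det(A) = a11*M_11 - a12*M_12 + a13*M_13, where M_1j is the (1,j) minor.
Minor M_11 = 3*0 - -5*-2 = -10
Minor M_12 = 2*0 - -5*-4 = -20
Minor M_13 = 2*-2 - 3*-4 = 8
det = 3*(-10) - -3*(-20) + 0*(8)
    = -30 - 60 + 0
    = -90

-90


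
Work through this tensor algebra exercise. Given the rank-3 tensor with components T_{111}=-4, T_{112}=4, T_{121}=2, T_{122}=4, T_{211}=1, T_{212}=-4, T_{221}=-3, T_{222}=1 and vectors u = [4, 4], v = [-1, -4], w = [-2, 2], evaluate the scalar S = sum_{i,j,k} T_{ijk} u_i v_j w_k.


S = sum over i,j,k of T_{ijk} u_i v_j w_k. Expanding all 8 terms:
T_{111}*u_1*v_1*w_1 = -4*4*-1*-2 = -32  (running total: -32)
T_{112}*u_1*v_1*w_2 = 4*4*-1*2 = -32  (running total: -64)
T_{121}*u_1*v_2*w_1 = 2*4*-4*-2 = 64  (running total: 0)
T_{122}*u_1*v_2*w_2 = 4*4*-4*2 = -128  (running total: -128)
T_{211}*u_2*v_1*w_1 = 1*4*-1*-2 = 8  (running total: -120)
T_{212}*u_2*v_1*w_2 = -4*4*-1*2 = 32  (running total: -88)
T_{221}*u_2*v_2*w_1 = -3*4*-4*-2 = -96  (running total: -184)
T_{222}*u_2*v_2*w_2 = 1*4*-4*2 = -32  (running total: -216)
S = -216

-216


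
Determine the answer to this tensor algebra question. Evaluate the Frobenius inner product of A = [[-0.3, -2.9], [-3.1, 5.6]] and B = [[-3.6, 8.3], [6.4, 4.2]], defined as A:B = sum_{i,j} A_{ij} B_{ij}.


A:B = sum over all i,j of A_{ij} * B_{ij}.
Row 1: -0.3*-3.6=1.08, -2.9*8.3=-24.07 => row sum = -22.99
Row 2: -3.1*6.4=-19.84, 5.6*4.2=23.52 => row sum = 3.68
Total = -22.99 + 3.68 = -19.31

-19.31


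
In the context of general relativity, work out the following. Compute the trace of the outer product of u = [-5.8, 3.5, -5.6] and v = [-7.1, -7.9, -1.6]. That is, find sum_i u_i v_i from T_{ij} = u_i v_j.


The outer product gives T_{ij} = u_i v_j.
The trace (contraction) is Tr(T) = sum_i T_{ii} = sum_i u_i v_i.
Diagonal entries:
T_{11} = u_1 * v_1 = -5.8 * -7.1 = 41.18
T_{22} = u_2 * v_2 = 3.5 * -7.9 = -27.65
T_{33} = u_3 * v_3 = -5.6 * -1.6 = 8.96
Tr(T) = 41.18 + -27.65 + 8.96 = 22.49

22.49


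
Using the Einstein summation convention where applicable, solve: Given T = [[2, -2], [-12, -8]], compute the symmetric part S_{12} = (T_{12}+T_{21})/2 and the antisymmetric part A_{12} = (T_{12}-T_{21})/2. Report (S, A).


T_{12} = -2
T_{21} = -12
S_{12} = (-2 + -12)/2 = -14/2 = -7
A_{12} = (-2 - -12)/2 = 10/2 = 5
Check: S + A = -7 + 5 = -2 = T_{12}.

(-7, 5)


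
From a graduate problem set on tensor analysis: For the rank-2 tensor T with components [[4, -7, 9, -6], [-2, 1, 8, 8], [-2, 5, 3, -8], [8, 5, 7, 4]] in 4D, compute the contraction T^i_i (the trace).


The contraction (trace) of a rank-2 tensor is the sum of its diagonal elements.
Diagonal entries: A[1,1] = 4, A[2,2] = 1, A[3,3] = 3, A[4,4] = 4
Tr(A) = 4 + 1 + 3 + 4 = 12

12


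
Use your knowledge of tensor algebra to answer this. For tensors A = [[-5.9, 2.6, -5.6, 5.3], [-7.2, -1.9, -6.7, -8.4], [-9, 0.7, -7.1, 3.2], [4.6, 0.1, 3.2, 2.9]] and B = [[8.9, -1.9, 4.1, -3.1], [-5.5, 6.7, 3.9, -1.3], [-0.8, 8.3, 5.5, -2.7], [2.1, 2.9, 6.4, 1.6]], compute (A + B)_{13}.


Tensor addition is component-wise: (A + B)_{ij} = A_{ij} + B_{ij}.
A_{13} = -5.6
B_{13} = 4.1
(A + B)_{13} = -5.6 + 4.1 = -1.5

-1.5


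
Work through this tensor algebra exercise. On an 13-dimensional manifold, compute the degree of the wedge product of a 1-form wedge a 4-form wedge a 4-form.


The degree of a wedge product is the sum of the degrees of the individual forms.
Degrees: 1, 4, 4
Total degree = 1 + 4 + 4 = 9

9


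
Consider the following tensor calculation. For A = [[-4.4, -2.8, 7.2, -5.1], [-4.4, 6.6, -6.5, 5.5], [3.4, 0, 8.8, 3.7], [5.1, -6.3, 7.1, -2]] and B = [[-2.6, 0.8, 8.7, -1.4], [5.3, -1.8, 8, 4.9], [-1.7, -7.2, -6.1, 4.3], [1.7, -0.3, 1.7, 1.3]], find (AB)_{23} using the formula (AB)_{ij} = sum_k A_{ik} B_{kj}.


(AB)_{ij} = sum_k A_{ik} B_{kj}.
For i=2, j=3:
A_{21} * B_{13} = -4.4 * 8.7 = -38.28
A_{22} * B_{23} = 6.6 * 8 = 52.8
A_{23} * B_{33} = -6.5 * -6.1 = 39.65
A_{24} * B_{43} = 5.5 * 1.7 = 9.35
Sum = -38.28 + 52.8 + 39.65 + 9.35 = 63.52

63.52


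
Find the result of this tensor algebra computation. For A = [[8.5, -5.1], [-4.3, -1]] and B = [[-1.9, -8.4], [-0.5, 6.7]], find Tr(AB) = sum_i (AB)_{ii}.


Tr(AB) = sum_i (AB)_{ii} where (AB)_{ii} = sum_k A_{ik} B_{ki}.
(AB)_{11} = 8.5*-1.9 + -5.1*-0.5 = -13.6
(AB)_{22} = -4.3*-8.4 + -1*6.7 = 29.42
Tr(AB) = -13.6 + 29.42 = 15.82

15.82


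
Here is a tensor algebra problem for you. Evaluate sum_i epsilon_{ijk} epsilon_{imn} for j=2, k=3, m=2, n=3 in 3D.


Using the identity: epsilon_{ijk} epsilon_{imn} = delta_{jm} delta_{kn} - delta_{jn} delta_{km}.
delta_{22} = 1
delta_{33} = 1
delta_{23} = 0
delta_{32} = 0
Result = 1 * 1 - 0 * 0 = 1 - 0 = 1

1


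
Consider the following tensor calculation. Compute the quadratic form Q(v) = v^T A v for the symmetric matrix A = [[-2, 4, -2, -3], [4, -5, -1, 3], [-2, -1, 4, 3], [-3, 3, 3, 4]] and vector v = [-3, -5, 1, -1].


First compute Av:
(Av)_1 = -2*-3 + 4*-5 + -2*1 + -3*-1 = -13
(Av)_2 = 4*-3 + -5*-5 + -1*1 + 3*-1 = 9
(Av)_3 = -2*-3 + -1*-5 + 4*1 + 3*-1 = 12
(Av)_4 = -3*-3 + 3*-5 + 3*1 + 4*-1 = -7
Av = [-13, 9, 12, -7]
Then v^T (Av) = -3*-13 + -5*9 + 1*12 + -1*-7
= 39 + -45 + 12 + 7 = 13

13


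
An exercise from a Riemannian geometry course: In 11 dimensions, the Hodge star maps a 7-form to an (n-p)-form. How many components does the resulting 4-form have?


The Hodge dual of a p-form on an n-dimensional manifold is an (n-p)-form.
n = 11, p = 7, so dual degree = 11 - 7 = 4
The number of components is C(n, n-p) = C(11, 4) = 330

330


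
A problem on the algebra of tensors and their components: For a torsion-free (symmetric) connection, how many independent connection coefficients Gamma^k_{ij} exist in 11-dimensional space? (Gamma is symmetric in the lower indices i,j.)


Christoffel symbols Gamma^k_{ij} are symmetric in i,j, so there are d * d(d+1)/2 independent symbols.
d = 11
d(d+1)/2 = 11 * 12 / 2 = 66
Total = 11 * 66 = 726

726


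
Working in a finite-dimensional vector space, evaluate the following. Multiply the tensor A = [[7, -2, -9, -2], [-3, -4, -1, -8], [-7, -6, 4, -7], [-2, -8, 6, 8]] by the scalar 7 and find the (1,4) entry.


Scalar multiplication: (cA)_{ij} = c * A_{ij}.
c = 7
A_{14} = -2
(cA)_{14} = 7 * -2 = -14

-14


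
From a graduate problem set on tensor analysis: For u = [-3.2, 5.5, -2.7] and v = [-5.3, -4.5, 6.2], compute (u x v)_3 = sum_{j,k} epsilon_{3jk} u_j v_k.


(u x v)_3 = sum_{j,k} epsilon_{3jk} u_j v_k. Only permutations of (1,2,3) contribute; the two non-zero terms are:
eps_{312} u_1 v_2 = 1 * -3.2 * -4.5 = 14.4
eps_{321} u_2 v_1 = -1 * 5.5 * -5.3 = 29.15
(u x v)_3 = 43.55

43.55


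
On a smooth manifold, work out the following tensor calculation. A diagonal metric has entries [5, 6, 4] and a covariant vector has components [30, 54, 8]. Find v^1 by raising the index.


To raise an index with a diagonal metric: v^i = v_i / g_{ii}.
For index 1: v_1 = 30, g_{11} = 5
v^1 = 30 / 5 = 6

6


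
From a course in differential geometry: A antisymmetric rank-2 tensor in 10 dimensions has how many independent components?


A antisymmetric rank-2 tensor in d dimensions has d(d-1)/2 independent components.
d = 10
d(d-1)/2 = 10 * 9 / 2 = 90 / 2 = 45

45


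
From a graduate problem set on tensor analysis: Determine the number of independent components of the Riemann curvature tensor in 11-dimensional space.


The Riemann tensor in d dimensions has d^2(d^2 - 1)/12 independent components.
d = 11, so d^2 = 121
d^2 - 1 = 120
d^2(d^2 - 1) = 121 * 120 = 14520
Divide by 12: 14520 / 12 = 1210

1210


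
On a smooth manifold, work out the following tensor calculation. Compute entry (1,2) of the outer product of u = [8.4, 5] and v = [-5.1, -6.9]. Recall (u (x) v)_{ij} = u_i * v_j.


The outer product entry T_{ij} = u_i * v_j.
We need i=1, j=2.
u_1 = 8.4, v_2 = -6.9
T_{1,2} = 8.4 * -6.9 = -57.96

-57.96


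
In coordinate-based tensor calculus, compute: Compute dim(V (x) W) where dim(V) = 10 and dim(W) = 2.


The dimension of a tensor product is the product of dimensions.
dim(V) = 10, dim(W) = 2
dim(V (x) W) = 10 * 2 = 20

20


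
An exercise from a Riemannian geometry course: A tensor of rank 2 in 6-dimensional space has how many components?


The number of components of a rank-r tensor in d dimensions is d^r.
Here d = 6 and r = 2.
6^2 = 36

36


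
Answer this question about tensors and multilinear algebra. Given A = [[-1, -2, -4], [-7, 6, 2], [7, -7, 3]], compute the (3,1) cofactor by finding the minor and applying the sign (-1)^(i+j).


To find cofactor C_{31}, delete row 3 and column 1.
The resulting 2x2 submatrix is: [[-2, -4], [6, 2]]
Minor M_{31} = -2*2 - -4*6
  = -4 - -24 = 20
Sign = (-1)^(3+1) = (-1)^4 = 1
Cofactor C_{31} = 1 * 20 = 20

20


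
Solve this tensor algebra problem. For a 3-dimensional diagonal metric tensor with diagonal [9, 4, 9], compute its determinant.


For a diagonal metric, the determinant is the product of diagonal entries.
Diagonal entries: 9, 4, 9
det(g) = 9 * 4 * 9 = 324

324


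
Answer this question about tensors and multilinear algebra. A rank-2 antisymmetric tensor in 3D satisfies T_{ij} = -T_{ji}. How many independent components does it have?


An antisymmetric rank-2 tensor satisfies A_{ij} = -A_{ji}, so diagonal entries are zero.
The independent components are the upper-triangular entries: C(n, 2) = n(n-1)/2.
n = 3
C(3, 2) = 3 * 2 / 2 = 6 / 2 = 3

3


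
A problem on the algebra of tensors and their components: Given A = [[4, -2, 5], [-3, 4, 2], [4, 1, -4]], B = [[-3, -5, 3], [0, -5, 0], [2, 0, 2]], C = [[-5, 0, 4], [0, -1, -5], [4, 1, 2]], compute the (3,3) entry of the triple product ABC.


(ABC)_{33} = sum_m (AB)_{3m} C_{m3}. First compute row 3 of AB.
(AB)_{31} = 4*-3 + 1*0 + -4*2 = -20
(AB)_{32} = 4*-5 + 1*-5 + -4*0 = -25
(AB)_{33} = 4*3 + 1*0 + -4*2 = 4
Now contract with column 3 of C:
(AB)_{31} * C_{13} = -20 * 4 = -80
(AB)_{32} * C_{23} = -25 * -5 = 125
(AB)_{33} * C_{33} = 4 * 2 = 8
(ABC)_{33} = -80 + 125 + 8 = 53

53


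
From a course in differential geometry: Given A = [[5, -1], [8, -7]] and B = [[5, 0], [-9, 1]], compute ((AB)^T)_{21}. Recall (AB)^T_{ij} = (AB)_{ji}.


(AB)^T_{ij} = (AB)_{ji} = sum_k A_{jk} B_{ki}.
For i=2, j=1 we need (AB)_{12}:
A_{11} * B_{12} = 5 * 0 = 0
A_{12} * B_{22} = -1 * 1 = -1
Sum = 0 + -1 = -1

-1


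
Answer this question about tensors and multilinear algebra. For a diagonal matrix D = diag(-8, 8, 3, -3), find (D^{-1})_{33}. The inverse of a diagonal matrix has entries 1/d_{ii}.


For a diagonal matrix, the inverse has entries (D^{-1})_{ii} = 1/d_{ii}.
The diagonal entries are: d_{11} = -8, d_{22} = 8, d_{33} = 3, d_{44} = -3
We need (D^{-1})_{33} = 1/d_{33} = 1/3 = 1/3

1/3


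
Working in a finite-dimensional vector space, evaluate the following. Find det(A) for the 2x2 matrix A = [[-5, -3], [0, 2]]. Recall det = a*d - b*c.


For a 2x2 matrix [[a, b], [c, d]], det = a*d - b*c.
a = -5, b = -3, c = 0, d = 2
a*d = -5 * 2 = -10
b*c = -3 * 0 = 0
det = -10 - 0 = -10

-10


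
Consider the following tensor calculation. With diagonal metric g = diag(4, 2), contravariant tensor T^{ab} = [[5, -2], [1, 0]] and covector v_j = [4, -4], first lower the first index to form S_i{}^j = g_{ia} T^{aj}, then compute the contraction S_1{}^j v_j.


Step 1: lower the first index. For a diagonal metric, g_{ia} T^{aj} = g_{ii} T^{ij} (no sum on i).
g_{11} = 4
S_1{}^1 = 4 * T^{11} = 4 * 5 = 20
S_1{}^2 = 4 * T^{12} = 4 * -2 = -8
Step 2: contract S_1{}^j with v_j.
S_1{}^1 * v_1 = 20 * 4 = 80
S_1{}^2 * v_2 = -8 * -4 = 32
Result = 80 + 32 = 112

112


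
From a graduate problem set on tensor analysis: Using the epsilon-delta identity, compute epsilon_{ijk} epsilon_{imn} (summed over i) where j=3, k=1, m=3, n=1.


Using the identity: epsilon_{ijk} epsilon_{imn} = delta_{jm} delta_{kn} - delta_{jn} delta_{km}.
delta_{33} = 1
delta_{11} = 1
delta_{31} = 0
delta_{13} = 0
Result = 1 * 1 - 0 * 0 = 1 - 0 = 1

1


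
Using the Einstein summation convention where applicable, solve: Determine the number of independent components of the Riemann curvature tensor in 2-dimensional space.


The Riemann tensor in d dimensions has d^2(d^2 - 1)/12 independent components.
d = 2, so d^2 = 4
d^2 - 1 = 3
d^2(d^2 - 1) = 4 * 3 = 12
Divide by 12: 12 / 12 = 1

1


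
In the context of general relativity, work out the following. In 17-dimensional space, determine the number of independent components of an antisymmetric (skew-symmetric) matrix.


An antisymmetric rank-2 tensor satisfies A_{ij} = -A_{ji}, so diagonal entries are zero.
The independent components are the upper-triangular entries: C(n, 2) = n(n-1)/2.
n = 17
C(17, 2) = 17 * 16 / 2 = 272 / 2 = 136

136


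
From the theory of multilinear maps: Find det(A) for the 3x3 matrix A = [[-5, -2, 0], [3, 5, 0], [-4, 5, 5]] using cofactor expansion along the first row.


Expanding along the first row, det(A) = a11*M_11 - a12*M_12 + a13*M_13, where M_1j is the (1,j) minor.
Minor M_11 = 5*5 - 0*5 = 25
Minor M_12 = 3*5 - 0*-4 = 15
Minor M_13 = 3*5 - 5*-4 = 35
det = -5*(25) - -2*(15) + 0*(35)
    = -125 - -30 + 0
    = -95

-95


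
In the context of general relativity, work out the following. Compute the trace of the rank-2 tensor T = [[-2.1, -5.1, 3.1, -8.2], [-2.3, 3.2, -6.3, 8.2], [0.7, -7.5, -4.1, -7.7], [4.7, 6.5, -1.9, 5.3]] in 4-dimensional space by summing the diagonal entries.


The contraction (trace) of a rank-2 tensor is the sum of its diagonal elements.
Diagonal entries: A[1,1] = -2.1, A[2,2] = 3.2, A[3,3] = -4.1, A[4,4] = 5.3
Tr(A) = -2.1 + 3.2 + -4.1 + 5.3 = 2.3

2.3


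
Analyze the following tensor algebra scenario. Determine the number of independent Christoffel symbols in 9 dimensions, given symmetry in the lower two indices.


Christoffel symbols Gamma^k_{ij} are symmetric in i,j, so there are d * d(d+1)/2 independent symbols.
d = 9
d(d+1)/2 = 9 * 10 / 2 = 45
Total = 9 * 45 = 405

405


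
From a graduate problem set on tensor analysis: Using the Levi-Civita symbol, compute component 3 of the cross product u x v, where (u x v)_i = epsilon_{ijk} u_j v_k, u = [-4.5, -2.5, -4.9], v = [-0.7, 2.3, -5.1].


(u x v)_3 = sum_{j,k} epsilon_{3jk} u_j v_k. Only permutations of (1,2,3) contribute; the two non-zero terms are:
eps_{312} u_1 v_2 = 1 * -4.5 * 2.3 = -10.35
eps_{321} u_2 v_1 = -1 * -2.5 * -0.7 = -1.75
(u x v)_3 = -12.1

-12.1


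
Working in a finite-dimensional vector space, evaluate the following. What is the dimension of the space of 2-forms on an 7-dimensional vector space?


The dimension of the space of p-forms on an n-dimensional space is C(n, p).
n = 7, p = 2
C(7, 2) = 7! / (2! * 5!) = 21

21


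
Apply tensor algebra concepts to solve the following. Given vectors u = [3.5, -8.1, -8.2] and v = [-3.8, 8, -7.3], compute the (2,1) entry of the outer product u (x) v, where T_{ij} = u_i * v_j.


The outer product entry T_{ij} = u_i * v_j.
We need i=2, j=1.
u_2 = -8.1, v_1 = -3.8
T_{2,1} = -8.1 * -3.8 = 30.78

30.78


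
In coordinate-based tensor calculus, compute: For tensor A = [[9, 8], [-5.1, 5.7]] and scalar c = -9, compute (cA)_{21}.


Scalar multiplication: (cA)_{ij} = c * A_{ij}.
c = -9
A_{21} = -5.1
(cA)_{21} = -9 * -5.1 = 45.9

45.9


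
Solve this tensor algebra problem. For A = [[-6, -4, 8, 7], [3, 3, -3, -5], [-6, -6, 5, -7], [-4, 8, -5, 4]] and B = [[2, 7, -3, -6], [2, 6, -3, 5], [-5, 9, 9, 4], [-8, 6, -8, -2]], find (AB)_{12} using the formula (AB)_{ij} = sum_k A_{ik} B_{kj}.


(AB)_{ij} = sum_k A_{ik} B_{kj}.
For i=1, j=2:
A_{11} * B_{12} = -6 * 7 = -42
A_{12} * B_{22} = -4 * 6 = -24
A_{13} * B_{32} = 8 * 9 = 72
A_{14} * B_{42} = 7 * 6 = 42
Sum = -42 + -24 + 72 + 42 = 48

48


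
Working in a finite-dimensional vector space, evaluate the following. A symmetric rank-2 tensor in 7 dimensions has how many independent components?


A symmetric rank-2 tensor in d dimensions has d(d+1)/2 independent components.
d = 7
d(d+1)/2 = 7 * 8 / 2 = 56 / 2 = 28

28


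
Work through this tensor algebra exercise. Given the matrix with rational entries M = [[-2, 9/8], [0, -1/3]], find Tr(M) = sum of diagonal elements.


The trace is the sum of diagonal entries.
Diagonal: M[1,1] = -2, M[2,2] = -1/3
Tr(M) = -2 + -1/3
Computing step by step:
After adding M[1,1]: -2
After adding M[2,2]: -7/3
Tr(M) = -7/3

-7/3


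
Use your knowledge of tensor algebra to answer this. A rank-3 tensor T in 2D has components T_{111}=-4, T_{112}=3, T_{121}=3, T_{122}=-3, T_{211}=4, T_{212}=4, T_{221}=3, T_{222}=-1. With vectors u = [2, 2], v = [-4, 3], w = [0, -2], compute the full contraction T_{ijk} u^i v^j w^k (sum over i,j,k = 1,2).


S = sum over i,j,k of T_{ijk} u_i v_j w_k. Expanding all 8 terms:
T_{111}*u_1*v_1*w_1 = -4*2*-4*0 = 0  (running total: 0)
T_{112}*u_1*v_1*w_2 = 3*2*-4*-2 = 48  (running total: 48)
T_{121}*u_1*v_2*w_1 = 3*2*3*0 = 0  (running total: 48)
T_{122}*u_1*v_2*w_2 = -3*2*3*-2 = 36  (running total: 84)
T_{211}*u_2*v_1*w_1 = 4*2*-4*0 = 0  (running total: 84)
T_{212}*u_2*v_1*w_2 = 4*2*-4*-2 = 64  (running total: 148)
T_{221}*u_2*v_2*w_1 = 3*2*3*0 = 0  (running total: 148)
T_{222}*u_2*v_2*w_2 = -1*2*3*-2 = 12  (running total: 160)
S = 160

160


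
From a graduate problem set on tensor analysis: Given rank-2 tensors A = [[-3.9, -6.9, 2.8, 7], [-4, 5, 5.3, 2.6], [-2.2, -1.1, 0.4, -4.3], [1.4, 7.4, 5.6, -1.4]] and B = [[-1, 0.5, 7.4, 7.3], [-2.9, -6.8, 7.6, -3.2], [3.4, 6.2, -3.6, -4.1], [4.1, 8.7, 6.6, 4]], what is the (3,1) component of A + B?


Tensor addition is component-wise: (A + B)_{ij} = A_{ij} + B_{ij}.
A_{31} = -2.2
B_{31} = 3.4
(A + B)_{31} = -2.2 + 3.4 = 1.2

1.2


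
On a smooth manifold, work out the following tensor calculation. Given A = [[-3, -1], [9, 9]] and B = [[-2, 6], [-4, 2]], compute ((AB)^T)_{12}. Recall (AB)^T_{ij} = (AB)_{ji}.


(AB)^T_{ij} = (AB)_{ji} = sum_k A_{jk} B_{ki}.
For i=1, j=2 we need (AB)_{21}:
A_{21} * B_{11} = 9 * -2 = -18
A_{22} * B_{21} = 9 * -4 = -36
Sum = -18 + -36 = -54

-54


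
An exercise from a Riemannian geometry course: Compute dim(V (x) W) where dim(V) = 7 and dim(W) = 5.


The dimension of a tensor product is the product of dimensions.
dim(V) = 7, dim(W) = 5
dim(V (x) W) = 7 * 5 = 35

35


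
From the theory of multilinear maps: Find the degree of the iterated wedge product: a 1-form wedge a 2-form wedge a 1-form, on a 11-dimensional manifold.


The degree of a wedge product is the sum of the degrees of the individual forms.
Degrees: 1, 2, 1
Total degree = 1 + 2 + 1 = 4

4


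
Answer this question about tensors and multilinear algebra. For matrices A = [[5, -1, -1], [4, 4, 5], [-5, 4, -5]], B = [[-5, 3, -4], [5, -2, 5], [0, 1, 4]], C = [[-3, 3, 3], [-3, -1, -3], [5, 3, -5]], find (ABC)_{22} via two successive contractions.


(ABC)_{22} = sum_m (AB)_{2m} C_{m2}. First compute row 2 of AB.
(AB)_{21} = 4*-5 + 4*5 + 5*0 = 0
(AB)_{22} = 4*3 + 4*-2 + 5*1 = 9
(AB)_{23} = 4*-4 + 4*5 + 5*4 = 24
Now contract with column 2 of C:
(AB)_{21} * C_{12} = 0 * 3 = 0
(AB)_{22} * C_{22} = 9 * -1 = -9
(AB)_{23} * C_{32} = 24 * 3 = 72
(ABC)_{22} = 0 + -9 + 72 = 63

63


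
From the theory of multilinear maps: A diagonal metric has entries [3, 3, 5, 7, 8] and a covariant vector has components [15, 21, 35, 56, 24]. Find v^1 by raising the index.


To raise an index with a diagonal metric: v^i = v_i / g_{ii}.
For index 1: v_1 = 15, g_{11} = 3
v^1 = 15 / 3 = 5

5


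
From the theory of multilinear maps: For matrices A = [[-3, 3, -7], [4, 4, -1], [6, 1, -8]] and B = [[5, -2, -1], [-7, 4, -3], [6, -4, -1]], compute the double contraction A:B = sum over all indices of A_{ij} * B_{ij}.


A:B = sum over all i,j of A_{ij} * B_{ij}.
Row 1: -3*5=-15, 3*-2=-6, -7*-1=7 => row sum = -14
Row 2: 4*-7=-28, 4*4=16, -1*-3=3 => row sum = -9
Row 3: 6*6=36, 1*-4=-4, -8*-1=8 => row sum = 40
Total = -14 + -9 + 40 = 17

17


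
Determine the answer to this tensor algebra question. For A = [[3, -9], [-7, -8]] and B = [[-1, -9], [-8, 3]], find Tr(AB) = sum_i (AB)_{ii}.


Tr(AB) = sum_i (AB)_{ii} where (AB)_{ii} = sum_k A_{ik} B_{ki}.
(AB)_{11} = 3*-1 + -9*-8 = 69
(AB)_{22} = -7*-9 + -8*3 = 39
Tr(AB) = 69 + 39 = 108

108


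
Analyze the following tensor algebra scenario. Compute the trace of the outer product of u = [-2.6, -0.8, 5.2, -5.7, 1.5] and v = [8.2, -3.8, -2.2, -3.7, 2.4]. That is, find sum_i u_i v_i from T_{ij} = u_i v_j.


The outer product gives T_{ij} = u_i v_j.
The trace (contraction) is Tr(T) = sum_i T_{ii} = sum_i u_i v_i.
Diagonal entries:
T_{11} = u_1 * v_1 = -2.6 * 8.2 = -21.32
T_{22} = u_2 * v_2 = -0.8 * -3.8 = 3.04
T_{33} = u_3 * v_3 = 5.2 * -2.2 = -11.44
T_{44} = u_4 * v_4 = -5.7 * -3.7 = 21.09
T_{55} = u_5 * v_5 = 1.5 * 2.4 = 3.6
Tr(T) = -21.32 + 3.04 + -11.44 + 21.09 + 3.6 = -5.03

-5.03


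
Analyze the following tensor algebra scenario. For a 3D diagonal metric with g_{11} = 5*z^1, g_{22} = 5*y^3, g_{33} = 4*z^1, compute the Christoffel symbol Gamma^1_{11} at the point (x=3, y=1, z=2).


For a diagonal metric, Gamma^k_{ij} = (1/2) g^{kk} (dg_{ik}/dx_j + dg_{jk}/dx_i - dg_{ij}/dx_k).
The metric is diagonal, so g_{ab} = 0 for a != b.
At the given point: g_{11} = 10, g_{22} = 5, g_{33} = 8
g^{11} = 1/10
dg_{11}/dx_1 = dg_{11}/dx_1 = 0
dg_{11}/dx_1 = dg_{11}/dx_1 = 0
dg_{11}/dx_1 = dg_{11}/dx_1 = 0
Numerator = 0 + 0 - 0 = 0
Gamma^1_{11} = 0 / (2 * 10) = 0

0


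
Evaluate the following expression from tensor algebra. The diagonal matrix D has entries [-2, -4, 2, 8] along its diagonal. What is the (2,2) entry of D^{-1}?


For a diagonal matrix, the inverse has entries (D^{-1})_{ii} = 1/d_{ii}.
The diagonal entries are: d_{11} = -2, d_{22} = -4, d_{33} = 2, d_{44} = 8
We need (D^{-1})_{22} = 1/d_{22} = 1/-4 = -1/4

-1/4


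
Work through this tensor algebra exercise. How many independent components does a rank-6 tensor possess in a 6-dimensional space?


The number of components of a rank-r tensor in d dimensions is d^r.
Here d = 6 and r = 6.
6^6 = 46656

46656


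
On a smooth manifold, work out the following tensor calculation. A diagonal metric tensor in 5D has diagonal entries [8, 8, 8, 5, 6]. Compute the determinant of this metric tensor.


For a diagonal metric, the determinant is the product of diagonal entries.
Diagonal entries: 8, 8, 8, 5, 6
det(g) = 8 * 8 * 8 * 5 * 6 = 15360

15360


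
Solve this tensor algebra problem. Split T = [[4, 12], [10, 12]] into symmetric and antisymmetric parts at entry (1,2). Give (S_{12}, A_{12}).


T_{12} = 12
T_{21} = 10
S_{12} = (12 + 10)/2 = 22/2 = 11
A_{12} = (12 - 10)/2 = 2/2 = 1
Check: S + A = 11 + 1 = 12 = T_{12}.

(11, 1)


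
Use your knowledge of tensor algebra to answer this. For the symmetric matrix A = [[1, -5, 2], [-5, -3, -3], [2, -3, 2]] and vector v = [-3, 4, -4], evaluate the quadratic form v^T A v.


First compute Av:
(Av)_1 = 1*-3 + -5*4 + 2*-4 = -31
(Av)_2 = -5*-3 + -3*4 + -3*-4 = 15
(Av)_3 = 2*-3 + -3*4 + 2*-4 = -26
Av = [-31, 15, -26]
Then v^T (Av) = -3*-31 + 4*15 + -4*-26
= 93 + 60 + 104 = 257

257


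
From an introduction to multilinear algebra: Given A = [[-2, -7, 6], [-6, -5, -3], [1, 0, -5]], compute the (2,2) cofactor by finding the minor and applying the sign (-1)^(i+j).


To find cofactor C_{22}, delete row 2 and column 2.
The resulting 2x2 submatrix is: [[-2, 6], [1, -5]]
Minor M_{22} = -2*-5 - 6*1
  = 10 - 6 = 4
Sign = (-1)^(2+2) = (-1)^4 = 1
Cofactor C_{22} = 1 * 4 = 4

4


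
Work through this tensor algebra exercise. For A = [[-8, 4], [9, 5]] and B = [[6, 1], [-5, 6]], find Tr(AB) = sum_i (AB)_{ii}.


Tr(AB) = sum_i (AB)_{ii} where (AB)_{ii} = sum_k A_{ik} B_{ki}.
(AB)_{11} = -8*6 + 4*-5 = -68
(AB)_{22} = 9*1 + 5*6 = 39
Tr(AB) = -68 + 39 = -29

-29


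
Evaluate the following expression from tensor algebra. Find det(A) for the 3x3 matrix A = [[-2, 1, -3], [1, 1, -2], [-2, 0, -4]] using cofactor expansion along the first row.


Expanding along the first row, det(A) = a11*M_11 - a12*M_12 + a13*M_13, where M_1j is the (1,j) minor.
Minor M_11 = 1*-4 - -2*0 = -4
Minor M_12 = 1*-4 - -2*-2 = -8
Minor M_13 = 1*0 - 1*-2 = 2
det = -2*(-4) - 1*(-8) + -3*(2)
    = 8 - -8 + -6
    = 10

10


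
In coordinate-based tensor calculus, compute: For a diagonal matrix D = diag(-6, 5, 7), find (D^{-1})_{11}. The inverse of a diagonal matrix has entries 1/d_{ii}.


For a diagonal matrix, the inverse has entries (D^{-1})_{ii} = 1/d_{ii}.
The diagonal entries are: d_{11} = -6, d_{22} = 5, d_{33} = 7
We need (D^{-1})_{11} = 1/d_{11} = 1/-6 = -1/6

-1/6


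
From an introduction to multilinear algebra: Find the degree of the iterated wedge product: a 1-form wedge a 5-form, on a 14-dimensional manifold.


The degree of a wedge product is the sum of the degrees of the individual forms.
Degrees: 1, 5
Total degree = 1 + 5 = 6

6


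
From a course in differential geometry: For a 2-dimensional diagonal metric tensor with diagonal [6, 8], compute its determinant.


For a diagonal metric, the determinant is the product of diagonal entries.
Diagonal entries: 6, 8
det(g) = 6 * 8 = 48

48


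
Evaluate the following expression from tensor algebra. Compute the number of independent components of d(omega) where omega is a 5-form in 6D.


The exterior derivative of a p-form is a (p+1)-form.
Its number of independent components is C(n, p+1).
n = 6, p+1 = 6
C(6, 6) = 1

1


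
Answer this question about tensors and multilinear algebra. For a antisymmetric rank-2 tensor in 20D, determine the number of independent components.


A antisymmetric rank-2 tensor in d dimensions has d(d-1)/2 independent components.
d = 20
d(d-1)/2 = 20 * 19 / 2 = 380 / 2 = 190

190


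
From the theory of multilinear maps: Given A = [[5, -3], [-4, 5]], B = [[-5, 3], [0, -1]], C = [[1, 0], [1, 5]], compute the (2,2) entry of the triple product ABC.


(ABC)_{22} = sum_m (AB)_{2m} C_{m2}. First compute row 2 of AB.
(AB)_{21} = -4*-5 + 5*0 = 20
(AB)_{22} = -4*3 + 5*-1 = -17
Now contract with column 2 of C:
(AB)_{21} * C_{12} = 20 * 0 = 0
(AB)_{22} * C_{22} = -17 * 5 = -85
(ABC)_{22} = 0 + -85 = -85

-85


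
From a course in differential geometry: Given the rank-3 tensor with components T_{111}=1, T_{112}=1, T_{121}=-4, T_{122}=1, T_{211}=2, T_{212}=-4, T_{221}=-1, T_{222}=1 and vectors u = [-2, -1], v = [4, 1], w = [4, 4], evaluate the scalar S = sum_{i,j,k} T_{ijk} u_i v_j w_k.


S = sum over i,j,k of T_{ijk} u_i v_j w_k. Expanding all 8 terms:
T_{111}*u_1*v_1*w_1 = 1*-2*4*4 = -32  (running total: -32)
T_{112}*u_1*v_1*w_2 = 1*-2*4*4 = -32  (running total: -64)
T_{121}*u_1*v_2*w_1 = -4*-2*1*4 = 32  (running total: -32)
T_{122}*u_1*v_2*w_2 = 1*-2*1*4 = -8  (running total: -40)
T_{211}*u_2*v_1*w_1 = 2*-1*4*4 = -32  (running total: -72)
T_{212}*u_2*v_1*w_2 = -4*-1*4*4 = 64  (running total: -8)
T_{221}*u_2*v_2*w_1 = -1*-1*1*4 = 4  (running total: -4)
T_{222}*u_2*v_2*w_2 = 1*-1*1*4 = -4  (running total: -8)
S = -8

-8


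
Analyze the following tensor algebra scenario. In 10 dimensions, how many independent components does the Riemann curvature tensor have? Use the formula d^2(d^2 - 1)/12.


The Riemann tensor in d dimensions has d^2(d^2 - 1)/12 independent components.
d = 10, so d^2 = 100
d^2 - 1 = 99
d^2(d^2 - 1) = 100 * 99 = 9900
Divide by 12: 9900 / 12 = 825

825


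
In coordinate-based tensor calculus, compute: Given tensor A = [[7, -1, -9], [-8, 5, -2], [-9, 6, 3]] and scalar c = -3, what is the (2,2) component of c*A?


Scalar multiplication: (cA)_{ij} = c * A_{ij}.
c = -3
A_{22} = 5
(cA)_{22} = -3 * 5 = -15

-15


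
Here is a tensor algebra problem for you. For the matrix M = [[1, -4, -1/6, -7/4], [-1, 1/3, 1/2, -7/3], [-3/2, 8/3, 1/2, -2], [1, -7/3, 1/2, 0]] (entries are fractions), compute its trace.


The trace is the sum of diagonal entries.
Diagonal: M[1,1] = 1, M[2,2] = 1/3, M[3,3] = 1/2, M[4,4] = 0
Tr(M) = 1 + 1/3 + 1/2 + 0
Computing step by step:
After adding M[1,1]: 1
After adding M[2,2]: 4/3
After adding M[3,3]: 11/6
After adding M[4,4]: 11/6
Tr(M) = 11/6

11/6


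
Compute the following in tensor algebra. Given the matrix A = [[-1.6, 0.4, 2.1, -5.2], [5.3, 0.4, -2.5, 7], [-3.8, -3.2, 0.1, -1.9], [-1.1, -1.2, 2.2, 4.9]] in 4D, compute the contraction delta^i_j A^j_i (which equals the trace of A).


The contraction (trace) of a rank-2 tensor is the sum of its diagonal elements.
Diagonal entries: A[1,1] = -1.6, A[2,2] = 0.4, A[3,3] = 0.1, A[4,4] = 4.9
Tr(A) = -1.6 + 0.4 + 0.1 + 4.9 = 3.8

3.8


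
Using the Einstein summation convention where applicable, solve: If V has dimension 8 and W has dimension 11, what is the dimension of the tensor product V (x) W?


The dimension of a tensor product is the product of dimensions.
dim(V) = 8, dim(W) = 11
dim(V (x) W) = 8 * 11 = 88

88


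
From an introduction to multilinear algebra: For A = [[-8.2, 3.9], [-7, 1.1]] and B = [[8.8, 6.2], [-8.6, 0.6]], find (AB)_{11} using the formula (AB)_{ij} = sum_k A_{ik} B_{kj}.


(AB)_{ij} = sum_k A_{ik} B_{kj}.
For i=1, j=1:
A_{11} * B_{11} = -8.2 * 8.8 = -72.16
A_{12} * B_{21} = 3.9 * -8.6 = -33.54
Sum = -72.16 + -33.54 = -105.7

-105.7


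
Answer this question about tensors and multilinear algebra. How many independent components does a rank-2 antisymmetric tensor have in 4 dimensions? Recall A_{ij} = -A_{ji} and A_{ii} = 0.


An antisymmetric rank-2 tensor satisfies A_{ij} = -A_{ji}, so diagonal entries are zero.
The independent components are the upper-triangular entries: C(n, 2) = n(n-1)/2.
n = 4
C(4, 2) = 4 * 3 / 2 = 12 / 2 = 6

6


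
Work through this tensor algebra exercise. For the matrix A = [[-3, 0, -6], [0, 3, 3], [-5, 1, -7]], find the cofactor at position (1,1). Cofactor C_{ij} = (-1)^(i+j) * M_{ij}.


To find cofactor C_{11}, delete row 1 and column 1.
The resulting 2x2 submatrix is: [[3, 3], [1, -7]]
Minor M_{11} = 3*-7 - 3*1
  = -21 - 3 = -24
Sign = (-1)^(1+1) = (-1)^2 = 1
Cofactor C_{11} = 1 * -24 = -24

-24


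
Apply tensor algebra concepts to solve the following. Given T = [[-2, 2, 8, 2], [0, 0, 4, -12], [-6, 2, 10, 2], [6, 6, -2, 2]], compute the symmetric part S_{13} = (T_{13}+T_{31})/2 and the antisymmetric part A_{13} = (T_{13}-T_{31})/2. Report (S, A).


T_{13} = 8
T_{31} = -6
S_{13} = (8 + -6)/2 = 2/2 = 1
A_{13} = (8 - -6)/2 = 14/2 = 7
Check: S + A = 1 + 7 = 8 = T_{13}.

(1, 7)


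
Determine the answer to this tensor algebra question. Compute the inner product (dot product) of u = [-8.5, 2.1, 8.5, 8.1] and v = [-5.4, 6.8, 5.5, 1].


The inner product u . v = sum of u_i * v_i.
Term-by-term: -8.5 * -5.4, 2.1 * 6.8, 8.5 * 5.5, 8.1 * 1
Products: 45.9, 14.28, 46.75, 8.1
Sum = 45.9 + 14.28 + 46.75 + 8.1 = 115.03

115.03


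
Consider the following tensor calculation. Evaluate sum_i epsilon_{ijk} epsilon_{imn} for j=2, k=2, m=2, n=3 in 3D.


Using the identity: epsilon_{ijk} epsilon_{imn} = delta_{jm} delta_{kn} - delta_{jn} delta_{km}.
delta_{22} = 1
delta_{23} = 0
delta_{23} = 0
delta_{22} = 1
Result = 1 * 0 - 0 * 1 = 0 - 0 = 0

0


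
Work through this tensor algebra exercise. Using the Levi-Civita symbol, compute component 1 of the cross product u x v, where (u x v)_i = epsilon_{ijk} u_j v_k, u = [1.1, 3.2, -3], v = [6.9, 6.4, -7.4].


(u x v)_1 = sum_{j,k} epsilon_{1jk} u_j v_k. Only permutations of (1,2,3) contribute; the two non-zero terms are:
eps_{123} u_2 v_3 = 1 * 3.2 * -7.4 = -23.68
eps_{132} u_3 v_2 = -1 * -3 * 6.4 = 19.2
(u x v)_1 = -4.48

-4.48


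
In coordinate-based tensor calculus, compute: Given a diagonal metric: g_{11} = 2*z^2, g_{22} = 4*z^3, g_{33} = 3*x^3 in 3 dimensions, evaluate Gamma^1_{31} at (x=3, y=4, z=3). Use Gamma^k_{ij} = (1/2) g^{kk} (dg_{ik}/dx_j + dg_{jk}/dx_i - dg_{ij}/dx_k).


For a diagonal metric, Gamma^k_{ij} = (1/2) g^{kk} (dg_{ik}/dx_j + dg_{jk}/dx_i - dg_{ij}/dx_k).
The metric is diagonal, so g_{ab} = 0 for a != b.
At the given point: g_{11} = 18, g_{22} = 108, g_{33} = 81
g^{11} = 1/18
dg_{31}/dx_1 = 0 (off-diagonal)
dg_{11}/dx_3 = dg_{11}/dx_3 = 12
dg_{31}/dx_1 = 0 (off-diagonal)
Numerator = 0 + 12 - 0 = 12
Gamma^1_{31} = 12 / (2 * 18) = 1/3

1/3


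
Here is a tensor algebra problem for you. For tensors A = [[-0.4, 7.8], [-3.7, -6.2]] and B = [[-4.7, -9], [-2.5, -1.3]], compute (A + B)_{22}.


Tensor addition is component-wise: (A + B)_{ij} = A_{ij} + B_{ij}.
A_{22} = -6.2
B_{22} = -1.3
(A + B)_{22} = -6.2 + -1.3 = -7.5

-7.5


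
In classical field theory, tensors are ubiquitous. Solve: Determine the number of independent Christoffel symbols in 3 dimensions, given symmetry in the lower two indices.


Christoffel symbols Gamma^k_{ij} are symmetric in i,j, so there are d * d(d+1)/2 independent symbols.
d = 3
d(d+1)/2 = 3 * 4 / 2 = 6
Total = 3 * 6 = 18

18


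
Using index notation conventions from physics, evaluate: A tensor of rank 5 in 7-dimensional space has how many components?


The number of components of a rank-r tensor in d dimensions is d^r.
Here d = 7 and r = 5.
7^5 = 16807

16807


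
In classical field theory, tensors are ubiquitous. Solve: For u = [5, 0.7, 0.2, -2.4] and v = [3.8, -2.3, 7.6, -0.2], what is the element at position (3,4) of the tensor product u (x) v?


The outer product entry T_{ij} = u_i * v_j.
We need i=3, j=4.
u_3 = 0.2, v_4 = -0.2
T_{3,4} = 0.2 * -0.2 = -0.04

-0.04


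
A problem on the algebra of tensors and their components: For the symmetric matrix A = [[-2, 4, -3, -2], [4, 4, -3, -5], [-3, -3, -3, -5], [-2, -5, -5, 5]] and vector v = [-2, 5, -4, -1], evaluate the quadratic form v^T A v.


First compute Av:
(Av)_1 = -2*-2 + 4*5 + -3*-4 + -2*-1 = 38
(Av)_2 = 4*-2 + 4*5 + -3*-4 + -5*-1 = 29
(Av)_3 = -3*-2 + -3*5 + -3*-4 + -5*-1 = 8
(Av)_4 = -2*-2 + -5*5 + -5*-4 + 5*-1 = -6
Av = [38, 29, 8, -6]
Then v^T (Av) = -2*38 + 5*29 + -4*8 + -1*-6
= -76 + 145 + -32 + 6 = 43

43


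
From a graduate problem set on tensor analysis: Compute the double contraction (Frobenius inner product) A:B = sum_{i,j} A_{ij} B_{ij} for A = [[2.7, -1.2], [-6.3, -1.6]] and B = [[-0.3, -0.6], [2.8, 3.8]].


A:B = sum over all i,j of A_{ij} * B_{ij}.
Row 1: 2.7*-0.3=-0.81, -1.2*-0.6=0.72 => row sum = -0.09
Row 2: -6.3*2.8=-17.64, -1.6*3.8=-6.08 => row sum = -23.72
Total = -0.09 + -23.72 = -23.81

-23.81


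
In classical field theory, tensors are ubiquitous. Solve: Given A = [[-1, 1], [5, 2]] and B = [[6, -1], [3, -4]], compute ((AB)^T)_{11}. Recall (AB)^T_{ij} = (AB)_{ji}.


(AB)^T_{ij} = (AB)_{ji} = sum_k A_{jk} B_{ki}.
For i=1, j=1 we need (AB)_{11}:
A_{11} * B_{11} = -1 * 6 = -6
A_{12} * B_{21} = 1 * 3 = 3
Sum = -6 + 3 = -3

-3


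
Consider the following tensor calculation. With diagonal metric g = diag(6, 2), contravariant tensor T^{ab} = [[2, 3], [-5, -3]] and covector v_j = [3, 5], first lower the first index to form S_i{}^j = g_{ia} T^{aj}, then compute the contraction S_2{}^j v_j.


Step 1: lower the first index. For a diagonal metric, g_{ia} T^{aj} = g_{ii} T^{ij} (no sum on i).
g_{22} = 2
S_2{}^1 = 2 * T^{21} = 2 * -5 = -10
S_2{}^2 = 2 * T^{22} = 2 * -3 = -6
Step 2: contract S_2{}^j with v_j.
S_2{}^1 * v_1 = -10 * 3 = -30
S_2{}^2 * v_2 = -6 * 5 = -30
Result = -30 + -30 = -60

-60


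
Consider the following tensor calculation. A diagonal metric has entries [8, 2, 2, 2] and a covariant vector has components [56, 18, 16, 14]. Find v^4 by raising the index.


To raise an index with a diagonal metric: v^i = v_i / g_{ii}.
For index 4: v_4 = 14, g_{44} = 2
v^4 = 14 / 2 = 7

7


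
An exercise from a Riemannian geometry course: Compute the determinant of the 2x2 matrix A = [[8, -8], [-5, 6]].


For a 2x2 matrix [[a, b], [c, d]], det = a*d - b*c.
a = 8, b = -8, c = -5, d = 6
a*d = 8 * 6 = 48
b*c = -8 * -5 = 40
det = 48 - 40 = 8

8


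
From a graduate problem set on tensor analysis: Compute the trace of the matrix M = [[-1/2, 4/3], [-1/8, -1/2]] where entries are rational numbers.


The trace is the sum of diagonal entries.
Diagonal: M[1,1] = -1/2, M[2,2] = -1/2
Tr(M) = -1/2 + -1/2
Computing step by step:
After adding M[1,1]: -1/2
After adding M[2,2]: -1
Tr(M) = -1

-1


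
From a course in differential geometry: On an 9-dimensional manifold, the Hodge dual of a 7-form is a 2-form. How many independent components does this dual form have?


The Hodge dual of a p-form on an n-dimensional manifold is an (n-p)-form.
n = 9, p = 7, so dual degree = 9 - 7 = 2
The number of components is C(n, n-p) = C(9, 2) = 36

36


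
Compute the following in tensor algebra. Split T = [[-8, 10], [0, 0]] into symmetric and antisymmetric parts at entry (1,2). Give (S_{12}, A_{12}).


T_{12} = 10
T_{21} = 0
S_{12} = (10 + 0)/2 = 10/2 = 5
A_{12} = (10 - 0)/2 = 10/2 = 5
Check: S + A = 5 + 5 = 10 = T_{12}.

(5, 5)


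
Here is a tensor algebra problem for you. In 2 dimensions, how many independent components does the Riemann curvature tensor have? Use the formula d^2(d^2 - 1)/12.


The Riemann tensor in d dimensions has d^2(d^2 - 1)/12 independent components.
d = 2, so d^2 = 4
d^2 - 1 = 3
d^2(d^2 - 1) = 4 * 3 = 12
Divide by 12: 12 / 12 = 1

1


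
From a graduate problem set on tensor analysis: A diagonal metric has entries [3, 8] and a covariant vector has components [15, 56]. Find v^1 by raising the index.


To raise an index with a diagonal metric: v^i = v_i / g_{ii}.
For index 1: v_1 = 15, g_{11} = 3
v^1 = 15 / 3 = 5

5


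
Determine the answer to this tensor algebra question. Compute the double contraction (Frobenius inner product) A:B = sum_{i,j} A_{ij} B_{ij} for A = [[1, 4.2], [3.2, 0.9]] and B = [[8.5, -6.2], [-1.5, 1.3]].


A:B = sum over all i,j of A_{ij} * B_{ij}.
Row 1: 1*8.5=8.5, 4.2*-6.2=-26.04 => row sum = -17.54
Row 2: 3.2*-1.5=-4.8, 0.9*1.3=1.17 => row sum = -3.63
Total = -17.54 + -3.63 = -21.17

-21.17


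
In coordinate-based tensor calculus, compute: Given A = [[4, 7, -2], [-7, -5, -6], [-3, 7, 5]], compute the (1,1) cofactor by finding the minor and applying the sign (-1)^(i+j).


To find cofactor C_{11}, delete row 1 and column 1.
The resulting 2x2 submatrix is: [[-5, -6], [7, 5]]
Minor M_{11} = -5*5 - -6*7
  = -25 - -42 = 17
Sign = (-1)^(1+1) = (-1)^2 = 1
Cofactor C_{11} = 1 * 17 = 17

17


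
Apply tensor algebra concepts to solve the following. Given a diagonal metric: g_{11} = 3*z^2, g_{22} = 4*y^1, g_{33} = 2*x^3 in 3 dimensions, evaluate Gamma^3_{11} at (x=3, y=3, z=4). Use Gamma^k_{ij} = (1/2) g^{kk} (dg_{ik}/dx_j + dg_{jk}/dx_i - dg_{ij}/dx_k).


For a diagonal metric, Gamma^k_{ij} = (1/2) g^{kk} (dg_{ik}/dx_j + dg_{jk}/dx_i - dg_{ij}/dx_k).
The metric is diagonal, so g_{ab} = 0 for a != b.
At the given point: g_{11} = 48, g_{22} = 12, g_{33} = 54
g^{33} = 1/54
dg_{13}/dx_1 = 0 (off-diagonal)
dg_{13}/dx_1 = 0 (off-diagonal)
dg_{11}/dx_3 = dg_{11}/dx_3 = 24
Numerator = 0 + 0 - 24 = -24
Gamma^3_{11} = -24 / (2 * 54) = -2/9

-2/9
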